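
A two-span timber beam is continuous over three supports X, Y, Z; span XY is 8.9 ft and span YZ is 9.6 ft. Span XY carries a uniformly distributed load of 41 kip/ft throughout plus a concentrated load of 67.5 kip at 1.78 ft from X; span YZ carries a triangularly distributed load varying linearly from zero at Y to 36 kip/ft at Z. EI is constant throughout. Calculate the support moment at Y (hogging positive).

M_Y = 323.5 kip·ft

Release continuity at Y by inserting a hinge; the redundant is the internal moment M_Y. The primary structure is two simply-supported spans XY and YZ.
End slopes at the hinge Y, treating each span as simply supported:
  span XY: UDL 41: wL³/(24EI) = 1204/EI
  span XY: point load 67.5 at a = 1.78: Pab(L + a)/(6LEI) = 171.1/EI
  span YZ: triangular load, peak 36: 7w₀L³/(360EI) = 619.3/EI
  relative rotation θ_0 = (1375 + 619.3)/EI = 1995/EI
A unit hogging moment at Y produces rotation L₁/(3EI) + L₂/(3EI) = 6.167/EI.
Compatibility: M_Y·(L₁+L₂)/(3EI) = θ_0, giving M_Y = 323.5 kip·ft (hogging).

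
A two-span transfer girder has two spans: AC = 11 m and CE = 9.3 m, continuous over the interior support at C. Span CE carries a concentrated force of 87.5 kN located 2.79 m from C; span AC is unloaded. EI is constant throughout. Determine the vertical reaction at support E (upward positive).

R_E = 19.09 kN

Take M_C as the redundant. Released structure: two simple spans AC and CE with a hinge at C.
End slopes at the hinge C, treating each span as simply supported:
  span CE: point load 87.5 at a = 2.79: Pab(L + b)/(6LEI) = 450.3/EI
  relative rotation θ_0 = (0 + 450.3)/EI = 450.3/EI
A unit hogging moment at C produces rotation L₁/(3EI) + L₂/(3EI) = 6.767/EI.
Slope continuity at C: θ_0 = M_C·6.767/EI, so M_C = 450.3/6.767 = 66.55 kN·m (hogging).
Span CE, ΣM about E: R_C^{CE}·9.3 = 569.6 + 66.55, so R_C^{CE} = 68.41 kN and R_E = 87.5 − 68.41 = 19.09 kN.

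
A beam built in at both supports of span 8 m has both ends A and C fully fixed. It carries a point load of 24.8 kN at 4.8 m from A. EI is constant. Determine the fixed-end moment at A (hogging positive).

M_A = 19.05 kN·m

Take the two fixed-end moments M_A, M_C as redundants; the released structure is the simple span AC.
End rotations of the released simple span under the applied load (×1/EI):
  at A: point load 24.8 at a = 4.8: Pab(L + b)/(6LEI) = 88.88/EI
  at C: point load 24.8 at a = 4.8: Pab(L + a)/(6LEI) = 101.6/EI
  θ_A0 = 88.88/EI,  θ_C0 = 101.6/EI
Flexibility coefficients: a unit moment at one end gives L/(3EI) there and L/(6EI) at the far end, so f₁₁ = f₂₂ = 2.667/EI and f₁₂ = f₂₁ = 1.333/EI.
Compatibility — zero rotation at each built-in end:
  2.667 M_A + 1.333 M_C = 88.88
  1.333 M_A + 2.667 M_C = 101.6
Solving the pair gives M_A = 19.05 kN·m and M_C = 28.57 kN·m (hogging).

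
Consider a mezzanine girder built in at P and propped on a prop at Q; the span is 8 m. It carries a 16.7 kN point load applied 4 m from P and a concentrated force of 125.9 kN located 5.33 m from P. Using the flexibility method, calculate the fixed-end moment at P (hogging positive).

Choose R_Q as the redundant. The primary structure is the cantilever fixed at P.
Free-end deflection of the primary structure under the applied loading (downward +):
  point load 16.7 at a = 4: Pa²(3L − a)/(6EI) = 890.7/EI
  point load 125.9 at a = 5.33: Pa²(3L − a)/(6EI) = 11129/EI
  δ_0 = 12020/EI
Flexibility coefficient — unit upward force at Q: δ_{QQ} = L³/(3EI) = 170.7/EI.
The prop prevents deflection at Q: R_Q = δ_0/δ_{QQ} = 12020/170.7 = 70.43 kN.
Moment equilibrium about P: M_P = Σ(load moments about P) − R_Q·L = 737.8 − 70.43×8 = 174.4 kN·m.

M_P = 174.4 kN·m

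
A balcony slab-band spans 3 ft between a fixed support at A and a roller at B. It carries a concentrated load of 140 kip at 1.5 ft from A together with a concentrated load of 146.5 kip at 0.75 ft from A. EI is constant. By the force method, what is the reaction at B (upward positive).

R_B = 56.34 kip

Remove the prop at B; the released (primary) structure is a cantilever built in at A.
Deflection at B on the released cantilever, summing each load's contribution:
  point load 140 at a = 1.5: Pa²(3L − a)/(6EI) = 393.8/EI
  point load 146.5 at a = 0.75: Pa²(3L − a)/(6EI) = 113.3/EI
  δ_0 = 507.1/EI
Flexibility coefficient — unit upward force at B: δ_{BB} = L³/(3EI) = 9/EI.
Compatibility at B: δ_0 − R_B·δ_{BB} = 0, so R_B = 507.1/9 = 56.34 kip.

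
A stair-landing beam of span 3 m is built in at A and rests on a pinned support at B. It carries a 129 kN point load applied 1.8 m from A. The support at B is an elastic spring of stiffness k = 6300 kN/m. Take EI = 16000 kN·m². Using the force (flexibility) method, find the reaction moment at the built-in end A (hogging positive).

Remove the prop at B; the released (primary) structure is a cantilever built in at A.
Deflection at B on the released cantilever, summing each load's contribution:
  point load 129 at a = 1.8: Pa²(3L − a)/(6EI) = 501.6/EI
Tip deflection under a unit load at B: L³/(3EI) = 9/EI.
With EI = 16000 kN·m²: δ_0 = 0.031347 m and δ_{BB} = 0.000562 m/kN.
Compatibility — the spring shortens by R_B/k under the reaction it provides: δ_0 − R_B·δ_{BB} = R_B/k. With 1/k = 0.000159 m/kN, R_B = δ_0 / (δ_{BB} + 1/k) = 0.031347 / (0.000562 + 0.000159) = 43.46 kN.
Moment equilibrium about A: M_A = Σ(load moments about A) − R_B·L = 232.2 − 43.46×3 = 101.8 kN·m.

M_A = 101.8 kN·m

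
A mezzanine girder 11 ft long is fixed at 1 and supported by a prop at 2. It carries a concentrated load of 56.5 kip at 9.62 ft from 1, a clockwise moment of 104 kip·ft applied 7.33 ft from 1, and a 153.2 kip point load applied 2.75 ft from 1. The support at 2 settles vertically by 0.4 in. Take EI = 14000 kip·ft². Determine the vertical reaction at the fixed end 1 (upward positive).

Choose R_2 as the redundant. The primary structure is the cantilever fixed at 1.
Downward deflection at the released point 2 due to the loads:
  point load 56.5 at a = 9.62: Pa²(3L − a)/(6EI) = 20375/EI
  clockwise couple 104 at a = 7.33: M₀a(2L − a)/(2EI) = 5592/EI
  point load 153.2 at a = 2.75: Pa²(3L − a)/(6EI) = 5841/EI
  δ_0 = 31807/EI
Tip deflection under a unit load at 2: L³/(3EI) = 443.7/EI.
With EI = 14000 kip·ft²: δ_0 = 2.272 ft and δ_{22} = 0.03169 ft/kip.
Compatibility — the beam at 2 must follow the support down by 0.03333 ft: δ_0 − R_2·δ_{22} = 0.03333, so R_2 = (2.272 − 0.03333)/0.03169 = 70.64 kip.
Vertical equilibrium: R_1 = ΣP − R_2 = 209.7 − 70.64 = 139.1 kip.

R_1 = 139.1 kip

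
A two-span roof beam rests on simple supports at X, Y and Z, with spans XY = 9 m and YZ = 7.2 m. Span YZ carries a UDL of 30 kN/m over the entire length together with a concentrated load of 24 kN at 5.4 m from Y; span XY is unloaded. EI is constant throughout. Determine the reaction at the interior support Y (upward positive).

Release continuity at Y by inserting a hinge; the redundant is the internal moment M_Y. The primary structure is two simply-supported spans XY and YZ.
Rotations at Y on the released spans (each span's end-slope, ×1/EI):
  span YZ: UDL 30: wL³/(24EI) = 466.6/EI
  span YZ: point load 24 at a = 5.4: Pab(L + b)/(6LEI) = 48.6/EI
  relative rotation θ_0 = (0 + 515.2)/EI = 515.2/EI
A unit hogging moment at Y produces rotation L₁/(3EI) + L₂/(3EI) = 5.4/EI.
Compatibility: M_Y·(L₁+L₂)/(3EI) = θ_0, giving M_Y = 95.4 kN·m (hogging).
Span XY, ΣM about X with M_Y applied at Y: R_Y^{XY}·9 = 0 + 95.4, so R_Y^{XY} = 10.6 kN and R_X = 0 − 10.6 = -10.6 kN.
Span YZ, ΣM about Z: R_Y^{YZ}·7.2 = 820.8 + 95.4, so R_Y^{YZ} = 127.2 kN and R_Z = 240 − 127.2 = 112.8 kN.
R_Y = 10.6 + 127.2 = 137.8 kN.

R_Y = 137.8 kN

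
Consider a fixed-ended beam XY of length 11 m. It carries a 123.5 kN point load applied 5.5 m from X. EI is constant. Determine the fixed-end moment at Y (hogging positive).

Take the two fixed-end moments M_X, M_Y as redundants; the released structure is the simple span XY.
On the primary (simply-supported) span, the end slopes from the loading are:
  at X: point load 123.5 at a = 5.5: Pab(L + b)/(6LEI) = 934/EI
  at Y: point load 123.5 at a = 5.5: Pab(L + a)/(6LEI) = 934/EI
  θ_X0 = 934/EI,  θ_Y0 = 934/EI
Flexibility coefficients: a unit moment at one end gives L/(3EI) there and L/(6EI) at the far end, so f₁₁ = f₂₂ = 3.667/EI and f₁₂ = f₂₁ = 1.833/EI.
Compatibility — zero rotation at each built-in end:
  3.667 M_X + 1.833 M_Y = 934
  1.833 M_X + 3.667 M_Y = 934
Solving the pair gives M_X = 169.8 kN·m and M_Y = 169.8 kN·m (hogging).

M_Y = 169.8 kN·m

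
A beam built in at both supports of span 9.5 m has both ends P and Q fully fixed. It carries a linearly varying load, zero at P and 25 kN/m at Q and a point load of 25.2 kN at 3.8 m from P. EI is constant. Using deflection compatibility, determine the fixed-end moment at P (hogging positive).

M_P = 109.7 kN·m

Release both end moments; the primary structure is a simply-supported span PQ with redundants M_P and M_Q.
On the primary (simply-supported) span, the end slopes from the loading are:
  at P: triangular load, peak 25: 7w₀L³/(360EI) = 416.8/EI
  at Q: triangular load, peak 25: w₀L³/(45EI) = 476.3/EI
  at P: point load 25.2 at a = 3.8: Pab(L + b)/(6LEI) = 145.6/EI
  at Q: point load 25.2 at a = 3.8: Pab(L + a)/(6LEI) = 127.4/EI
  θ_P0 = 562.3/EI,  θ_Q0 = 603.7/EI
Flexibility coefficients: a unit moment at one end gives L/(3EI) there and L/(6EI) at the far end, so f₁₁ = f₂₂ = 3.167/EI and f₁₂ = f₂₁ = 1.583/EI.
Compatibility — zero rotation at each built-in end:
  3.167 M_P + 1.583 M_Q = 562.3
  1.583 M_P + 3.167 M_Q = 603.7
Solving the pair gives M_P = 109.7 kN·m and M_Q = 135.8 kN·m (hogging).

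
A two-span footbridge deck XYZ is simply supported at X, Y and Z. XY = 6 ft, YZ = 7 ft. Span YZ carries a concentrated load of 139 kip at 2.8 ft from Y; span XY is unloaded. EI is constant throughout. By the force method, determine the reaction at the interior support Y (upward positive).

R_Y = 114.5 kip

Insert a hinge at Y; M_Y is the redundant, and each span becomes simply supported.
End slopes at the hinge Y, treating each span as simply supported:
  span YZ: point load 139 at a = 2.8: Pab(L + b)/(6LEI) = 435.9/EI
  relative rotation θ_0 = (0 + 435.9)/EI = 435.9/EI
A unit hogging moment at Y produces rotation L₁/(3EI) + L₂/(3EI) = 4.333/EI.
Slope continuity at Y: θ_0 = M_Y·4.333/EI, so M_Y = 435.9/4.333 = 100.6 kip·ft (hogging).
Span XY, ΣM about X with M_Y applied at Y: R_Y^{XY}·6 = 0 + 100.6, so R_Y^{XY} = 16.77 kip and R_X = 0 − 16.77 = -16.77 kip.
Span YZ, ΣM about Z: R_Y^{YZ}·7 = 583.8 + 100.6, so R_Y^{YZ} = 97.77 kip and R_Z = 139 − 97.77 = 41.23 kip.
R_Y = 16.77 + 97.77 = 114.5 kip.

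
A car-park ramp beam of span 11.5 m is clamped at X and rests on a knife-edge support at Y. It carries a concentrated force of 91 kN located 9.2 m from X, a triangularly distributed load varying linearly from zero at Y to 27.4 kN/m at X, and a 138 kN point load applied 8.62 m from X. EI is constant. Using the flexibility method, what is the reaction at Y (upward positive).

R_Y = 182.8 kN

Choose R_Y as the redundant. The primary structure is the cantilever fixed at X.
Deflection at Y on the released cantilever, summing each load's contribution:
  point load 91 at a = 9.2: Pa²(3L − a)/(6EI) = 32478/EI
  triangular load, peak 27.4 at the fixed end: w₀L⁴/(30EI) = 15974/EI
  point load 138 at a = 8.62: Pa²(3L − a)/(6EI) = 44229/EI
  δ_0 = 92681/EI
Tip deflection under a unit load at Y: L³/(3EI) = 507/EI.
Compatibility at Y: δ_0 − R_Y·δ_{YY} = 0, so R_Y = 92681/507 = 182.8 kN.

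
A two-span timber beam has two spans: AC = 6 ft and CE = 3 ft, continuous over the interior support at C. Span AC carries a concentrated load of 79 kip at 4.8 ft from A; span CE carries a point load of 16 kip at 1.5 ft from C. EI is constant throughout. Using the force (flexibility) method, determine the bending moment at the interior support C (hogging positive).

Insert a hinge at C; M_C is the redundant, and each span becomes simply supported.
Discontinuity in slope at C on the released structure — sum the simple-span end rotations:
  span AC: point load 79 at a = 4.8: Pab(L + a)/(6LEI) = 136.5/EI
  span CE: point load 16 at a = 1.5: Pab(L + b)/(6LEI) = 9/EI
  relative rotation θ_0 = (136.5 + 9)/EI = 145.5/EI
A unit hogging moment at C produces rotation L₁/(3EI) + L₂/(3EI) = 3/EI.
Slope continuity at C: θ_0 = M_C·3/EI, so M_C = 145.5/3 = 48.5 kip·ft (hogging).

M_C = 48.5 kip·ft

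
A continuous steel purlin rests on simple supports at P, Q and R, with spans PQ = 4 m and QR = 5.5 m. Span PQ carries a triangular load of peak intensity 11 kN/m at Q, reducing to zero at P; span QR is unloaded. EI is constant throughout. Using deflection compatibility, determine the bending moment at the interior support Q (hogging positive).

M_Q = 4.94 kN·m

Release continuity at Q by inserting a hinge; the redundant is the internal moment M_Q. The primary structure is two simply-supported spans PQ and QR.
Rotations at Q on the released spans (each span's end-slope, ×1/EI):
  span PQ: triangular load, peak 11: w₀L³/(45EI) = 15.64/EI
  relative rotation θ_0 = (15.64 + 0)/EI = 15.64/EI
A unit hogging moment at Q produces rotation L₁/(3EI) + L₂/(3EI) = 3.167/EI.
Slope continuity at Q: θ_0 = M_Q·3.167/EI, so M_Q = 15.64/3.167 = 4.94 kN·m (hogging).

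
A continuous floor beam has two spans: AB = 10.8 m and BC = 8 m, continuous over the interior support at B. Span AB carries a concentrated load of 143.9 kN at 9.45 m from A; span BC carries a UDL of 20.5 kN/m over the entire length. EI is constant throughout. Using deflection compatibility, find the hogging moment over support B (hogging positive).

Release continuity at B by inserting a hinge; the redundant is the internal moment M_B. The primary structure is two simply-supported spans AB and BC.
End slopes at the hinge B, treating each span as simply supported:
  span AB: point load 143.9 at a = 9.45: Pab(L + a)/(6LEI) = 573.7/EI
  span BC: UDL 20.5: wL³/(24EI) = 437.3/EI
  relative rotation θ_0 = (573.7 + 437.3)/EI = 1011/EI
A unit hogging moment at B produces rotation L₁/(3EI) + L₂/(3EI) = 6.267/EI.
Compatibility: M_B·(L₁+L₂)/(3EI) = θ_0, giving M_B = 161.3 kN·m (hogging).

M_B = 161.3 kN·m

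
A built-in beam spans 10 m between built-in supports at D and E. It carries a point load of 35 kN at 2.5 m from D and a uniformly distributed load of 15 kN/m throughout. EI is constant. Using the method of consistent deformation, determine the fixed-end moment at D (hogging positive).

Release both end moments; the primary structure is a simply-supported span DE with redundants M_D and M_E.
Simple-span end rotations at D and E under the given loads:
  at D: point load 35 at a = 2.5: Pab(L + b)/(6LEI) = 191.4/EI
  at E: point load 35 at a = 2.5: Pab(L + a)/(6LEI) = 136.7/EI
  at D: UDL 15: wL³/(24EI) = 625/EI
  at E: UDL 15: wL³/(24EI) = 625/EI
  θ_D0 = 816.4/EI,  θ_E0 = 761.7/EI
Flexibility coefficients: a unit moment at one end gives L/(3EI) there and L/(6EI) at the far end, so f₁₁ = f₂₂ = 3.333/EI and f₁₂ = f₂₁ = 1.667/EI.
Compatibility — zero rotation at each built-in end:
  3.333 M_D + 1.667 M_E = 816.4
  1.667 M_D + 3.333 M_E = 761.7
Solving the pair gives M_D = 174.2 kN·m and M_E = 141.4 kN·m (hogging).

M_D = 174.2 kN·m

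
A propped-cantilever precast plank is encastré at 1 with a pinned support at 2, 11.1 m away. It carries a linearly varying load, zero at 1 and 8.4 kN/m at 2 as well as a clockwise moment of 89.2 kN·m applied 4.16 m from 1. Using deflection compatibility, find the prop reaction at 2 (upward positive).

R_2 = 32.98 kN

Remove the prop at 2; the released (primary) structure is a cantilever built in at 1.
Deflection at 2 on the released cantilever, summing each load's contribution:
  triangular load, peak 8.4 at the free end: 11w₀L⁴/(120EI) = 11689/EI
  clockwise couple 89.2 at a = 4.16: M₀a(2L − a)/(2EI) = 3347/EI
  δ_0 = 15036/EI
Tip deflection under a unit load at 2: L³/(3EI) = 455.9/EI.
The prop prevents deflection at 2: R_2 = δ_0/δ_{22} = 15036/455.9 = 32.98 kN.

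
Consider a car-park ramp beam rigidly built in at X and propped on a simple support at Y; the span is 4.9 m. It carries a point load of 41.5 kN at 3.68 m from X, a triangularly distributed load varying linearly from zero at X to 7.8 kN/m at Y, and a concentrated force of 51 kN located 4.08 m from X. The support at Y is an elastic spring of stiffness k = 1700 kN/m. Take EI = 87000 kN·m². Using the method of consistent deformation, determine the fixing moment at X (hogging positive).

M_X = 263.5 kN·m

Release the roller at Y. Primary structure: cantilever fixed at X.
Deflection at Y on the released cantilever, summing each load's contribution:
  point load 41.5 at a = 3.68: Pa²(3L − a)/(6EI) = 1032/EI
  triangular load, peak 7.8 at the free end: 11w₀L⁴/(120EI) = 412.2/EI
  point load 51 at a = 4.08: Pa²(3L − a)/(6EI) = 1503/EI
  δ_0 = 2947/EI
Tip deflection under a unit load at Y: L³/(3EI) = 39.22/EI.
With EI = 87000 kN·m²: δ_0 = 0.033874 m and δ_{YY} = 0.000451 m/kN.
Compatibility — the spring shortens by R_Y/k under the reaction it provides: δ_0 − R_Y·δ_{YY} = R_Y/k. With 1/k = 0.000588 m/kN, R_Y = δ_0 / (δ_{YY} + 1/k) = 0.033874 / (0.000451 + 0.000588) = 32.6 kN.
Moment equilibrium about X: M_X = Σ(load moments about X) − R_Y·L = 423.2 − 32.6×4.9 = 263.5 kN·m.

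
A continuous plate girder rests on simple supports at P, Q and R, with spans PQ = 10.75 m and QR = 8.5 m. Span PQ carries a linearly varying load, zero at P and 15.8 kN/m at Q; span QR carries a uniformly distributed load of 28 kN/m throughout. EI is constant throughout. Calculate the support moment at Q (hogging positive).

M_Q = 179.6 kN·m

Release continuity at Q by inserting a hinge; the redundant is the internal moment M_Q. The primary structure is two simply-supported spans PQ and QR.
Rotations at Q on the released spans (each span's end-slope, ×1/EI):
  span PQ: triangular load, peak 15.8: w₀L³/(45EI) = 436.2/EI
  span QR: UDL 28: wL³/(24EI) = 716.5/EI
  relative rotation θ_0 = (436.2 + 716.5)/EI = 1153/EI
A unit hogging moment at Q produces rotation L₁/(3EI) + L₂/(3EI) = 6.417/EI.
Slope continuity at Q: θ_0 = M_Q·6.417/EI, so M_Q = 1153/6.417 = 179.6 kN·m (hogging).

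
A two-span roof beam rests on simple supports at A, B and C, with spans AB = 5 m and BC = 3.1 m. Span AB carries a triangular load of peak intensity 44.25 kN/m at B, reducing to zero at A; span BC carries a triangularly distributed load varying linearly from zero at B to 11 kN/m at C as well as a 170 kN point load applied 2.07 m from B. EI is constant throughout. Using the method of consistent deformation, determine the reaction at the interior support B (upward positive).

R_B = 176.5 kN

Take M_B as the redundant. Released structure: two simple spans AB and BC with a hinge at B.
Rotations at B on the released spans (each span's end-slope, ×1/EI):
  span AB: triangular load, peak 44.25: w₀L³/(45EI) = 122.9/EI
  span BC: triangular load, peak 11: 7w₀L³/(360EI) = 6.372/EI
  span BC: point load 170 at a = 2.07: Pab(L + b)/(6LEI) = 80.48/EI
  relative rotation θ_0 = (122.9 + 86.85)/EI = 209.8/EI
A unit hogging moment at B produces rotation L₁/(3EI) + L₂/(3EI) = 2.7/EI.
Compatibility: M_B·(L₁+L₂)/(3EI) = θ_0, giving M_B = 77.69 kN·m (hogging).
Span AB, ΣM about A with M_B applied at B: R_B^{AB}·5 = 368.8 + 77.69, so R_B^{AB} = 89.29 kN and R_A = 110.6 − 89.29 = 21.34 kN.
Span BC, ΣM about C: R_B^{BC}·3.1 = 192.7 + 77.69, so R_B^{BC} = 87.23 kN and R_C = 187.1 − 87.23 = 99.82 kN.
R_B = 89.29 + 87.23 = 176.5 kN.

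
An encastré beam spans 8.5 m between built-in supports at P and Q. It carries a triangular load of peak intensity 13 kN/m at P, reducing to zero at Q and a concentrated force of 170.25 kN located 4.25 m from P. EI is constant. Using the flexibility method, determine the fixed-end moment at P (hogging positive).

M_P = 227.9 kN·m

Take the two fixed-end moments M_P, M_Q as redundants; the released structure is the simple span PQ.
End rotations of the released simple span under the applied load (×1/EI):
  at P: triangular load, peak 13: w₀L³/(45EI) = 177.4/EI
  at Q: triangular load, peak 13: 7w₀L³/(360EI) = 155.2/EI
  at P: point load 170.25 at a = 4.25: Pab(L + b)/(6LEI) = 768.8/EI
  at Q: point load 170.25 at a = 4.25: Pab(L + a)/(6LEI) = 768.8/EI
  θ_P0 = 946.2/EI,  θ_Q0 = 924/EI
Flexibility coefficients: a unit moment at one end gives L/(3EI) there and L/(6EI) at the far end, so f₁₁ = f₂₂ = 2.833/EI and f₁₂ = f₂₁ = 1.417/EI.
Compatibility — zero rotation at each built-in end:
  2.833 M_P + 1.417 M_Q = 946.2
  1.417 M_P + 2.833 M_Q = 924
Solving the pair gives M_P = 227.9 kN·m and M_Q = 212.2 kN·m (hogging).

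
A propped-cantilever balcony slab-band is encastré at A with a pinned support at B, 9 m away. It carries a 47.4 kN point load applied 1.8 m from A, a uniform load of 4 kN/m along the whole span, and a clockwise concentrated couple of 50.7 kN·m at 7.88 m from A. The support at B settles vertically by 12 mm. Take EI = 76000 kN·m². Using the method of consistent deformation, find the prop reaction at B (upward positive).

Choose R_B as the redundant. The primary structure is the cantilever fixed at A.
Free-end deflection of the primary structure under the applied loading (downward +):
  point load 47.4 at a = 1.8: Pa²(3L − a)/(6EI) = 645/EI
  UDL 4: wL⁴/(8EI) = 3280/EI
  clockwise couple 50.7 at a = 7.88: M₀a(2L − a)/(2EI) = 2022/EI
  δ_0 = 5947/EI
Tip deflection under a unit load at B: L³/(3EI) = 243/EI.
With EI = 76000 kN·m²: δ_0 = 0.078251 m and δ_{BB} = 0.003197 m/kN.
Compatibility — the beam at B must follow the support down by 0.012 m: δ_0 − R_B·δ_{BB} = 0.012, so R_B = (0.078251 − 0.012)/0.003197 = 20.72 kN.

R_B = 20.72 kN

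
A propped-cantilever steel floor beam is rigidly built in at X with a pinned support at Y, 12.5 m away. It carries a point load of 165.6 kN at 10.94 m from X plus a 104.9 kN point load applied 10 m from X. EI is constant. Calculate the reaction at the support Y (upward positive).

Take the reaction at Y as the redundant and release it; the primary structure is a cantilever fixed at X.
Downward deflection at the released point Y due to the loads:
  point load 165.6 at a = 10.94: Pa²(3L − a)/(6EI) = 87735/EI
  point load 104.9 at a = 10: Pa²(3L − a)/(6EI) = 48079/EI
  δ_0 = 135814/EI
Flexibility coefficient — unit upward force at Y: δ_{YY} = L³/(3EI) = 651/EI.
The prop prevents deflection at Y: R_Y = δ_0/δ_{YY} = 135814/651 = 208.6 kN.

R_Y = 208.6 kN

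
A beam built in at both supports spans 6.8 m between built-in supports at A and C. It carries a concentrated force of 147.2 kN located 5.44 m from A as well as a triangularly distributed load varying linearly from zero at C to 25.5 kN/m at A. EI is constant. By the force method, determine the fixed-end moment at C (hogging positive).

M_C = 167.4 kN·m

Release both end moments; the primary structure is a simply-supported span AC with redundants M_A and M_C.
Simple-span end rotations at A and C under the given loads:
  at A: point load 147.2 at a = 5.44: Pab(L + b)/(6LEI) = 217.8/EI
  at C: point load 147.2 at a = 5.44: Pab(L + a)/(6LEI) = 326.7/EI
  at A: triangular load, peak 25.5: w₀L³/(45EI) = 178.2/EI
  at C: triangular load, peak 25.5: 7w₀L³/(360EI) = 155.9/EI
  θ_A0 = 396/EI,  θ_C0 = 482.6/EI
Flexibility coefficients: a unit moment at one end gives L/(3EI) there and L/(6EI) at the far end, so f₁₁ = f₂₂ = 2.267/EI and f₁₂ = f₂₁ = 1.133/EI.
Compatibility — zero rotation at each built-in end:
  2.267 M_A + 1.133 M_C = 396
  1.133 M_A + 2.267 M_C = 482.6
Solving the pair gives M_A = 90.99 kN·m and M_C = 167.4 kN·m (hogging).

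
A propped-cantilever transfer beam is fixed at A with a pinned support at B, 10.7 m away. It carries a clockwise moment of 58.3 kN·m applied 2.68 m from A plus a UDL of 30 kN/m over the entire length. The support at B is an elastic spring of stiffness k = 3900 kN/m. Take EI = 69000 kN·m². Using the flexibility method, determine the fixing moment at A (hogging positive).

M_A = 504.4 kN·m

Choose R_B as the redundant. The primary structure is the cantilever fixed at A.
Deflection at B on the released cantilever, summing each load's contribution:
  clockwise couple 58.3 at a = 2.68: M₀a(2L − a)/(2EI) = 1462/EI
  UDL 30: wL⁴/(8EI) = 49155/EI
  δ_0 = 50617/EI
Flexibility coefficient — unit upward force at B: δ_{BB} = L³/(3EI) = 408.3/EI.
With EI = 69000 kN·m²: δ_0 = 0.73358 m and δ_{BB} = 0.005918 m/kN.
Compatibility — the spring shortens by R_B/k under the reaction it provides: δ_0 − R_B·δ_{BB} = R_B/k. With 1/k = 0.000256 m/kN, R_B = δ_0 / (δ_{BB} + 1/k) = 0.73358 / (0.005918 + 0.000256) = 118.8 kN.
Moment equilibrium about A: M_A = Σ(load moments about A) − R_B·L = 1776 − 118.8×10.7 = 504.4 kN·m.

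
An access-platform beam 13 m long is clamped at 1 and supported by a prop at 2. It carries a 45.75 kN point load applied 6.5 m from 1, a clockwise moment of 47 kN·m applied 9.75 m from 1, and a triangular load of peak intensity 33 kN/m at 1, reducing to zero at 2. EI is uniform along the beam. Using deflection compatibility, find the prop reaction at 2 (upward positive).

Release the roller at 2. Primary structure: cantilever fixed at 1.
Deflection at 2 on the released cantilever, summing each load's contribution:
  point load 45.75 at a = 6.5: Pa²(3L − a)/(6EI) = 10470/EI
  clockwise couple 47 at a = 9.75: M₀a(2L − a)/(2EI) = 3723/EI
  triangular load, peak 33 at the fixed end: w₀L⁴/(30EI) = 31417/EI
  δ_0 = 45610/EI
Tip deflection under a unit load at 2: L³/(3EI) = 732.3/EI.
Compatibility at 2: δ_0 − R_2·δ_{22} = 0, so R_2 = 45610/732.3 = 62.28 kN.

R_2 = 62.28 kN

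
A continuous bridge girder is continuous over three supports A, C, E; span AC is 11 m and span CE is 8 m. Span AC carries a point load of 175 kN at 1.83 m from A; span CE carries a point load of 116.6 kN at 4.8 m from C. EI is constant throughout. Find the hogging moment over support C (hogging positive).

M_C = 156.1 kN·m

Take M_C as the redundant. Released structure: two simple spans AC and CE with a hinge at C.
Discontinuity in slope at C on the released structure — sum the simple-span end rotations:
  span AC: point load 175 at a = 1.83: Pab(L + a)/(6LEI) = 570.9/EI
  span CE: point load 116.6 at a = 4.8: Pab(L + b)/(6LEI) = 417.9/EI
  relative rotation θ_0 = (570.9 + 417.9)/EI = 988.8/EI
A unit hogging moment at C produces rotation L₁/(3EI) + L₂/(3EI) = 6.333/EI.
Compatibility: M_C·(L₁+L₂)/(3EI) = θ_0, giving M_C = 156.1 kN·m (hogging).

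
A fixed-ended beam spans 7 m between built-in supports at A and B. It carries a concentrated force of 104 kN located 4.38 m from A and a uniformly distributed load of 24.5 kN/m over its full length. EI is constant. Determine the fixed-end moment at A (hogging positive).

Release both end moments; the primary structure is a simply-supported span AB with redundants M_A and M_B.
Simple-span end rotations at A and B under the given loads:
  at A: point load 104 at a = 4.38: Pab(L + b)/(6LEI) = 273.4/EI
  at B: point load 104 at a = 4.38: Pab(L + a)/(6LEI) = 323.4/EI
  at A: UDL 24.5: wL³/(24EI) = 350.1/EI
  at B: UDL 24.5: wL³/(24EI) = 350.1/EI
  θ_A0 = 623.5/EI,  θ_B0 = 673.5/EI
Flexibility coefficients: a unit moment at one end gives L/(3EI) there and L/(6EI) at the far end, so f₁₁ = f₂₂ = 2.333/EI and f₁₂ = f₂₁ = 1.167/EI.
Compatibility — zero rotation at each built-in end:
  2.333 M_A + 1.167 M_B = 623.5
  1.167 M_A + 2.333 M_B = 673.5
Solving the pair gives M_A = 163.9 kN·m and M_B = 206.7 kN·m (hogging).

M_A = 163.9 kN·m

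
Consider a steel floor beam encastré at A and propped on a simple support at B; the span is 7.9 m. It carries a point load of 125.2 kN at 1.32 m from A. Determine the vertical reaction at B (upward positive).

Release the roller at B. Primary structure: cantilever fixed at A.
Primary-structure tip deflection at B by superposition:
  point load 125.2 at a = 1.32: Pa²(3L − a)/(6EI) = 813.7/EI
Tip deflection under a unit load at B: L³/(3EI) = 164.3/EI.
Compatibility at B: δ_0 − R_B·δ_{BB} = 0, so R_B = 813.7/164.3 = 4.951 kN.

R_B = 4.951 kN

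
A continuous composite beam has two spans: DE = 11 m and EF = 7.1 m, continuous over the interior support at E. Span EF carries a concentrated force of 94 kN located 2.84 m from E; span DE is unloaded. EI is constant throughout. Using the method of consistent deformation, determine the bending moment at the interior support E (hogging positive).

Take M_E as the redundant. Released structure: two simple spans DE and EF with a hinge at E.
End slopes at the hinge E, treating each span as simply supported:
  span EF: point load 94 at a = 2.84: Pab(L + b)/(6LEI) = 303.3/EI
  relative rotation θ_0 = (0 + 303.3)/EI = 303.3/EI
A unit hogging moment at E produces rotation L₁/(3EI) + L₂/(3EI) = 6.033/EI.
Slope continuity at E: θ_0 = M_E·6.033/EI, so M_E = 303.3/6.033 = 50.27 kN·m (hogging).

M_E = 50.27 kN·m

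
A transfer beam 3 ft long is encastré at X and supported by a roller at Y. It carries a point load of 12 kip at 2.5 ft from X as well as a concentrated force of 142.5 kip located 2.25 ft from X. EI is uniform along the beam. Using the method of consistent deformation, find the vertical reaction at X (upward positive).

Release the roller at Y. Primary structure: cantilever fixed at X.
Free-end deflection of the primary structure under the applied loading (downward +):
  point load 12 at a = 2.5: Pa²(3L − a)/(6EI) = 81.25/EI
  point load 142.5 at a = 2.25: Pa²(3L − a)/(6EI) = 811.6/EI
  δ_0 = 892.8/EI
Flexibility coefficient — unit upward force at Y: δ_{YY} = L³/(3EI) = 9/EI.
Compatibility at Y: δ_0 − R_Y·δ_{YY} = 0, so R_Y = 892.8/9 = 99.2 kip.
Vertical equilibrium: R_X = ΣP − R_Y = 154.5 − 99.2 = 55.3 kip.

R_X = 55.3 kip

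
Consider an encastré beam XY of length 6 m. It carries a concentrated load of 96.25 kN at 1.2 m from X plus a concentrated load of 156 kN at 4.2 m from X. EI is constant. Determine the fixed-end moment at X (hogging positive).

M_X = 132.9 kN·m

Release both end moments; the primary structure is a simply-supported span XY with redundants M_X and M_Y.
Simple-span end rotations at X and Y under the given loads:
  at X: point load 96.25 at a = 1.2: Pab(L + b)/(6LEI) = 166.3/EI
  at Y: point load 96.25 at a = 1.2: Pab(L + a)/(6LEI) = 110.9/EI
  at X: point load 156 at a = 4.2: Pab(L + b)/(6LEI) = 255.5/EI
  at Y: point load 156 at a = 4.2: Pab(L + a)/(6LEI) = 334.2/EI
  θ_X0 = 421.8/EI,  θ_Y0 = 445/EI
Flexibility coefficients: a unit moment at one end gives L/(3EI) there and L/(6EI) at the far end, so f₁₁ = f₂₂ = 2/EI and f₁₂ = f₂₁ = 1/EI.
Compatibility — zero rotation at each built-in end:
  2 M_X + 1 M_Y = 421.8
  1 M_X + 2 M_Y = 445
Solving the pair gives M_X = 132.9 kN·m and M_Y = 156.1 kN·m (hogging).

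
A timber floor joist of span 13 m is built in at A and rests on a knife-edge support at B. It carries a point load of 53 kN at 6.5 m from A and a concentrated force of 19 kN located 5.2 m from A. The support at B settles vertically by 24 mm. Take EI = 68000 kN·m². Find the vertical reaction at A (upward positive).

R_A = 53.71 kN

Choose R_B as the redundant. The primary structure is the cantilever fixed at A.
Deflection at B on the released cantilever, summing each load's contribution:
  point load 53 at a = 6.5: Pa²(3L − a)/(6EI) = 12129/EI
  point load 19 at a = 5.2: Pa²(3L − a)/(6EI) = 2894/EI
  δ_0 = 15023/EI
Tip deflection under a unit load at B: L³/(3EI) = 732.3/EI.
With EI = 68000 kN·m²: δ_0 = 0.22093 m and δ_{BB} = 0.01077 m/kN.
Compatibility — the beam at B must follow the support down by 0.024 m: δ_0 − R_B·δ_{BB} = 0.024, so R_B = (0.22093 − 0.024)/0.01077 = 18.29 kN.
Vertical equilibrium: R_A = ΣP − R_B = 72 − 18.29 = 53.71 kN.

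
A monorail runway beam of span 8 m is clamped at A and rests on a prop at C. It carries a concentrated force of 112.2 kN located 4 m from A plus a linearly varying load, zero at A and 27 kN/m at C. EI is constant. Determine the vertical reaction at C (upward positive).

R_C = 94.46 kN

Take the reaction at C as the redundant and release it; the primary structure is a cantilever fixed at A.
Deflection at C on the released cantilever, summing each load's contribution:
  point load 112.2 at a = 4: Pa²(3L − a)/(6EI) = 5984/EI
  triangular load, peak 27 at the free end: 11w₀L⁴/(120EI) = 10138/EI
  δ_0 = 16122/EI
Tip deflection under a unit load at C: L³/(3EI) = 170.7/EI.
The prop prevents deflection at C: R_C = δ_0/δ_{CC} = 16122/170.7 = 94.46 kN.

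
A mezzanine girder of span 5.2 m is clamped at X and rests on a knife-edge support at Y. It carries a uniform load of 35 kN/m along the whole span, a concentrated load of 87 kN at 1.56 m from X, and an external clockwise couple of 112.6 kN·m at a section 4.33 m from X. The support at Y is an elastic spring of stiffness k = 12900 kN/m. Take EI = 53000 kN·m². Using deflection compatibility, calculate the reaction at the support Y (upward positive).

Take the reaction at Y as the redundant and release it; the primary structure is a cantilever fixed at X.
Free-end deflection of the primary structure under the applied loading (downward +):
  UDL 35: wL⁴/(8EI) = 3199/EI
  point load 87 at a = 1.56: Pa²(3L − a)/(6EI) = 495.4/EI
  clockwise couple 112.6 at a = 4.33: M₀a(2L − a)/(2EI) = 1480/EI
  δ_0 = 5174/EI
Tip deflection under a unit load at Y: L³/(3EI) = 46.87/EI.
With EI = 53000 kN·m²: δ_0 = 0.097623 m and δ_{YY} = 0.000884 m/kN.
Compatibility — the spring shortens by R_Y/k under the reaction it provides: δ_0 − R_Y·δ_{YY} = R_Y/k. With 1/k = 0.000078 m/kN, R_Y = δ_0 / (δ_{YY} + 1/k) = 0.097623 / (0.000884 + 0.000078) = 101.5 kN.

R_Y = 101.5 kN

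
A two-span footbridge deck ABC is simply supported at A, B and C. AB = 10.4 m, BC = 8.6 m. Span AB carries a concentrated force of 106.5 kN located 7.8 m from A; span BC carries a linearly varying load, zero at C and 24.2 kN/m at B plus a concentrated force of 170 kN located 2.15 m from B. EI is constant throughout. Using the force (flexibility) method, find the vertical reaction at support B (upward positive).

Release continuity at B by inserting a hinge; the redundant is the internal moment M_B. The primary structure is two simply-supported spans AB and BC.
Discontinuity in slope at B on the released structure — sum the simple-span end rotations:
  span AB: point load 106.5 at a = 7.8: Pab(L + a)/(6LEI) = 629.9/EI
  span BC: triangular load, peak 24.2: w₀L³/(45EI) = 342.1/EI
  span BC: point load 170 at a = 2.15: Pab(L + b)/(6LEI) = 687.6/EI
  relative rotation θ_0 = (629.9 + 1030)/EI = 1660/EI
A unit hogging moment at B produces rotation L₁/(3EI) + L₂/(3EI) = 6.333/EI.
Compatibility: M_B·(L₁+L₂)/(3EI) = θ_0, giving M_B = 262 kN·m (hogging).
Span AB, ΣM about A with M_B applied at B: R_B^{AB}·10.4 = 830.7 + 262, so R_B^{AB} = 105.1 kN and R_A = 106.5 − 105.1 = 1.429 kN.
Span BC, ΣM about C: R_B^{BC}·8.6 = 1693 + 262, so R_B^{BC} = 227.3 kN and R_C = 274.1 − 227.3 = 46.72 kN.
R_B = 105.1 + 227.3 = 332.4 kN.

R_B = 332.4 kN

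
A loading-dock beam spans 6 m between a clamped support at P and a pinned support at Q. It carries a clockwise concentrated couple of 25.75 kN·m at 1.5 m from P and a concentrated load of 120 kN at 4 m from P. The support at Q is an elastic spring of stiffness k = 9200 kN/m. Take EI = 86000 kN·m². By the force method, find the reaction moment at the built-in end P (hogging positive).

Release the roller at Q. Primary structure: cantilever fixed at P.
Downward deflection at the released point Q due to the loads:
  clockwise couple 25.75 at a = 1.5: M₀a(2L − a)/(2EI) = 202.8/EI
  point load 120 at a = 4: Pa²(3L − a)/(6EI) = 4480/EI
  δ_0 = 4683/EI
Flexibility coefficient — unit upward force at Q: δ_{QQ} = L³/(3EI) = 72/EI.
With EI = 86000 kN·m²: δ_0 = 0.054451 m and δ_{QQ} = 0.000837 m/kN.
Compatibility — the spring shortens by R_Q/k under the reaction it provides: δ_0 − R_Q·δ_{QQ} = R_Q/k. With 1/k = 0.000109 m/kN, R_Q = δ_0 / (δ_{QQ} + 1/k) = 0.054451 / (0.000837 + 0.000109) = 57.56 kN.
Moment equilibrium about P: M_P = Σ(load moments about P) − R_Q·L = 505.8 − 57.56×6 = 160.4 kN·m.

M_P = 160.4 kN·m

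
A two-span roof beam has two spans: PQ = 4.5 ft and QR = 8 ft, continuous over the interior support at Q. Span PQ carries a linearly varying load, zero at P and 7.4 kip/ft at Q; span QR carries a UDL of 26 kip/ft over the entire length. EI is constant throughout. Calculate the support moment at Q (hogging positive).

Insert a hinge at Q; M_Q is the redundant, and each span becomes simply supported.
End slopes at the hinge Q, treating each span as simply supported:
  span PQ: triangular load, peak 7.4: w₀L³/(45EI) = 14.98/EI
  span QR: UDL 26: wL³/(24EI) = 554.7/EI
  relative rotation θ_0 = (14.98 + 554.7)/EI = 569.7/EI
A unit hogging moment at Q produces rotation L₁/(3EI) + L₂/(3EI) = 4.167/EI.
Slope continuity at Q: θ_0 = M_Q·4.167/EI, so M_Q = 569.7/4.167 = 136.7 kip·ft (hogging).

M_Q = 136.7 kip·ft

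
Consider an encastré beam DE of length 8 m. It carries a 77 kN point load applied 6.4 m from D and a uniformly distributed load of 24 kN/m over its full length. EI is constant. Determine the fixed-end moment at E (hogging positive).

Release both end moments; the primary structure is a simply-supported span DE with redundants M_D and M_E.
Simple-span end rotations at D and E under the given loads:
  at D: point load 77 at a = 6.4: Pab(L + b)/(6LEI) = 157.7/EI
  at E: point load 77 at a = 6.4: Pab(L + a)/(6LEI) = 236.5/EI
  at D: UDL 24: wL³/(24EI) = 512/EI
  at E: UDL 24: wL³/(24EI) = 512/EI
  θ_D0 = 669.7/EI,  θ_E0 = 748.5/EI
Flexibility coefficients: a unit moment at one end gives L/(3EI) there and L/(6EI) at the far end, so f₁₁ = f₂₂ = 2.667/EI and f₁₂ = f₂₁ = 1.333/EI.
Compatibility — zero rotation at each built-in end:
  2.667 M_D + 1.333 M_E = 669.7
  1.333 M_D + 2.667 M_E = 748.5
Solving the pair gives M_D = 147.7 kN·m and M_E = 206.8 kN·m (hogging).

M_E = 206.8 kN·m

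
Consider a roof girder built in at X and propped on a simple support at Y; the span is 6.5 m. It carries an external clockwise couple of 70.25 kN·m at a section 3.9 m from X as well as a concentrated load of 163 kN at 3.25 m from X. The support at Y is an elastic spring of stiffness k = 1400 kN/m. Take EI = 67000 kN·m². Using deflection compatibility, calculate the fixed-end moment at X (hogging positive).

M_X = 324.4 kN·m

Remove the prop at Y; the released (primary) structure is a cantilever built in at X.
Downward deflection at the released point Y due to the loads:
  clockwise couple 70.25 at a = 3.9: M₀a(2L − a)/(2EI) = 1247/EI
  point load 163 at a = 3.25: Pa²(3L − a)/(6EI) = 4663/EI
  δ_0 = 5909/EI
Flexibility coefficient — unit upward force at Y: δ_{YY} = L³/(3EI) = 91.54/EI.
With EI = 67000 kN·m²: δ_0 = 0.088201 m and δ_{YY} = 0.001366 m/kN.
Compatibility — the spring shortens by R_Y/k under the reaction it provides: δ_0 − R_Y·δ_{YY} = R_Y/k. With 1/k = 0.000714 m/kN, R_Y = δ_0 / (δ_{YY} + 1/k) = 0.088201 / (0.001366 + 0.000714) = 42.39 kN.
Moment equilibrium about X: M_X = Σ(load moments about X) − R_Y·L = 600 − 42.39×6.5 = 324.4 kN·m.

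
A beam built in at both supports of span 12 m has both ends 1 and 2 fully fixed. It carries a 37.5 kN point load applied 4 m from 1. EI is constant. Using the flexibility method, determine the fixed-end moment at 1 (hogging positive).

Release both end moments; the primary structure is a simply-supported span 12 with redundants M_1 and M_2.
On the primary (simply-supported) span, the end slopes from the loading are:
  at 1: point load 37.5 at a = 4: Pab(L + b)/(6LEI) = 333.3/EI
  at 2: point load 37.5 at a = 4: Pab(L + a)/(6LEI) = 266.7/EI
  θ_10 = 333.3/EI,  θ_20 = 266.7/EI
Flexibility coefficients: a unit moment at one end gives L/(3EI) there and L/(6EI) at the far end, so f₁₁ = f₂₂ = 4/EI and f₁₂ = f₂₁ = 2/EI.
Compatibility — zero rotation at each built-in end:
  4 M_1 + 2 M_2 = 333.3
  2 M_1 + 4 M_2 = 266.7
Solving the pair gives M_1 = 66.67 kN·m and M_2 = 33.33 kN·m (hogging).

M_1 = 66.67 kN·m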